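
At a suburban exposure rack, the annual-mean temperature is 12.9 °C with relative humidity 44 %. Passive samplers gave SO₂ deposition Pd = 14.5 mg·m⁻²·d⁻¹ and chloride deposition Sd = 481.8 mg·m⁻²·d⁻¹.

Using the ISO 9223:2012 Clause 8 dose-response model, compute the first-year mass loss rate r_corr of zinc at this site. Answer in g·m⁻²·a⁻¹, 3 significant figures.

zinc: T>10 °C ⇒ hinge -0.071·(12.9−10) = -0.2059
  Pd branch = 0.0129·Pd^0.44·e^(0.046·RH+f) = 0.2577 μm/a
  Cl⁻ term: 0.0175·481.8^0.57·exp(0.008·44+0.085·12.9) = 2.52
  r_corr = 0.2577 + 2.52 = 2.777 μm/a
Convert to mass loss: 2.777 μm/a × 7.14 g/cm³ = 19.83 g·m⁻²·a⁻¹

r_corr = 19.8 g·m⁻²·a⁻¹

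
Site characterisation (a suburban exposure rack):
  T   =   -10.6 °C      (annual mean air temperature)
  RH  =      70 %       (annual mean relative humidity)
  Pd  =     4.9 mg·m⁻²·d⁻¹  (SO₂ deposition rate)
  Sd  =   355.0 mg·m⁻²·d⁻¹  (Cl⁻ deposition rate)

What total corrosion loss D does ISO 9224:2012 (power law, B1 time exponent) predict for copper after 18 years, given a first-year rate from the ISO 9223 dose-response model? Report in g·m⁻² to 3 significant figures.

D(18) = 25.1 g·m⁻²

copper: f(T) = +0.126·(T−10) [T≤10 °C] = -2.5956
  sulphur-dioxide contribution → 0.03716 μm/a
  chloride contribution → 0.3699 μm/a
  total first-year rate 0.4071 μm/a
ISO 9224: D(t) = r_corr · t^b with b = 0.667 (copper, B1)
  D(18) = 0.4071 × 18^0.667 = 0.4071 × 6.875 = 2.799 μm
  Mass loss = 2.799 μm × 8.96 g/cm³ = 25.08 g·m⁻²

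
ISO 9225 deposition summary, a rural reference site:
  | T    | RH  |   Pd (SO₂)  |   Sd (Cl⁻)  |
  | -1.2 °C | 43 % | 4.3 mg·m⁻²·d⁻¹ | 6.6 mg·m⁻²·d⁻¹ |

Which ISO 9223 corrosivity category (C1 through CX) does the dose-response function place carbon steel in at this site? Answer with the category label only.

C2

carbon steel: temperature factor f = +0.150·(-11.2) = -1.6800
  sulphur-dioxide contribution → 1.664 μm/a
  chloride contribution → 1.295 μm/a
  ⇒ r_corr(carbon steel) = 2.959 μm/a
ISO 9223 Table 2 (carbon steel): 1.3 < 2.96 ≤ 25 μm/a ⇒ C2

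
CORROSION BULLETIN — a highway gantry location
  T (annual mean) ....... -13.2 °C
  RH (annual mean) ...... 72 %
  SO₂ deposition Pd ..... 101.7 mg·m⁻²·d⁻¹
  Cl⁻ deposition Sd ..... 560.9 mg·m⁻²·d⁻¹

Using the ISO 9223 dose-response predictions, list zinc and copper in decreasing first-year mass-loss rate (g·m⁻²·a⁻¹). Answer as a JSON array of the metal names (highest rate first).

zinc: T≤10 °C ⇒ hinge +0.038·(-13.2−10) = -0.8816
  Pd branch = 0.0129·Pd^0.44·e^(0.046·RH+f) = 1.12 μm/a
  Cl⁻ term: 0.0175·560.9^0.57·exp(0.008·72+0.085·-13.2) = 0.3739
  sum: 1.12 + 0.3739 → r_corr = 1.494 μm/a
  mass loss = 1.494 μm/a × 7.14 g/cm³ = 10.67 g·m⁻²·a⁻¹
copper: temperature factor f = +0.126·(-23.2) = -2.9232
  SO₂ term: 0.0053·101.7^0.26·exp(0.059·72-2.9232) = 0.0663
  Sd branch = 0.01025·Sd^0.27·e^(0.036·RH+0.049·T) = 0.396 μm/a
  sum: 0.0663 + 0.396 → r_corr = 0.4623 μm/a
  mass loss = 0.4623 μm/a × 8.96 g/cm³ = 4.142 g·m⁻²·a⁻¹
Ordering by g·m⁻²·a⁻¹: zinc (10.7) > copper (4.14)

["zinc", "copper"]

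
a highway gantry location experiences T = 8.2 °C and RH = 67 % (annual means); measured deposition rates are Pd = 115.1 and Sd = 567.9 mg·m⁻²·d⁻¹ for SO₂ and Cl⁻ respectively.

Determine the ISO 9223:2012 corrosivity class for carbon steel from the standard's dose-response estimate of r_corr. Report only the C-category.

carbon steel: T≤10 °C ⇒ hinge +0.150·(8.2−10) = -0.2700
  Pd branch = 1.77·Pd^0.52·e^(0.02·RH+f) = 60.87 μm/a
  Sd branch = 0.102·Sd^0.62·e^(0.033·RH+0.04·T) = 65.91 μm/a
  sum: 60.87 + 65.91 → r_corr = 126.8 μm/a
Category bounds: 80…200 μm/a bracket r_corr ⇒ C5

C5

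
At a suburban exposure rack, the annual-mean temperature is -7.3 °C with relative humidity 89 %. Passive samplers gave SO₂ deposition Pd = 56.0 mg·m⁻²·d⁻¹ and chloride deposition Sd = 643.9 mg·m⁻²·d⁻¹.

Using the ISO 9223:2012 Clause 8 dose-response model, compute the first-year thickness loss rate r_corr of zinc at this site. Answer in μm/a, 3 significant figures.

r_corr = 3.12 μm/a

zinc: T≤10 °C ⇒ hinge +0.038·(-7.3−10) = -0.6574
  SO₂ term: 0.0129·56.0^0.44·exp(0.046·89-0.6574) = 2.357
  Sd branch = 0.0175·Sd^0.57·e^(0.008·RH+0.085·T) = 0.7652 μm/a
  sum: 2.357 + 0.7652 → r_corr = 3.122 μm/a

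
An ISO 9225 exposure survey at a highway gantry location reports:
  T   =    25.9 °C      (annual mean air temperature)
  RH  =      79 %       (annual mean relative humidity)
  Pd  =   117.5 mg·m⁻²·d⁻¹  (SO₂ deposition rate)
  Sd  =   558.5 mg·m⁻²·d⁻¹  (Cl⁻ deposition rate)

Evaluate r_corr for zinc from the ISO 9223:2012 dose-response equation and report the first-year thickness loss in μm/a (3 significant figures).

r_corr = 12.2 μm/a

zinc: f(T) = -0.071·(T−10) [T>10 °C] = -1.1289
  sulphur-dioxide contribution → 1.286 μm/a
  chloride contribution → 10.95 μm/a
  ⇒ r_corr(zinc) = 12.24 μm/a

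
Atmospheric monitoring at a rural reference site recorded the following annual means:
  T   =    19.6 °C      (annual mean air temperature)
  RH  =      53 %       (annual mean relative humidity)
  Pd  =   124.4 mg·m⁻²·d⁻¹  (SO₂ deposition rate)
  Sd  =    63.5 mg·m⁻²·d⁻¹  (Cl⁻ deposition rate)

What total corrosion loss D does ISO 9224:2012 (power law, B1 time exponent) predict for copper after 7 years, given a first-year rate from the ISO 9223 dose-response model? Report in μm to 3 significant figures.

copper: f(T) = -0.080·(T−10) [T>10 °C] = -0.7680
  Pd branch = 0.0053·Pd^0.26·e^(0.059·RH+f) = 0.1965 μm/a
  Sd branch = 0.01025·Sd^0.27·e^(0.036·RH+0.049·T) = 0.5536 μm/a
  sum: 0.1965 + 0.5536 → r_corr = 0.7501 μm/a
Power-law: D(7) = r_corr · 7^0.667
  D(7) = 0.7501 × 7^0.667 = 0.7501 × 3.662 = 2.747 μm

D(7) = 2.75 μm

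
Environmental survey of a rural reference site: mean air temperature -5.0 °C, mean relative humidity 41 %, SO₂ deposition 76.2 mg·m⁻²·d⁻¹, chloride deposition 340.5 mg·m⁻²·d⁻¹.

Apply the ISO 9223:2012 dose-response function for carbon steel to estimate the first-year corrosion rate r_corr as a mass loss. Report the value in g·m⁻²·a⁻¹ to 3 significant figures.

carbon steel: T≤10 °C ⇒ hinge +0.150·(-5.0−10) = -2.2500
  sulphur-dioxide contribution → 4.032 μm/a
  chloride contribution → 12 μm/a
  ⇒ r_corr(carbon steel) = 16.03 μm/a
Convert to mass loss: 16.03 μm/a × 7.85 g/cm³ = 125.9 g·m⁻²·a⁻¹

r_corr = 126 g·m⁻²·a⁻¹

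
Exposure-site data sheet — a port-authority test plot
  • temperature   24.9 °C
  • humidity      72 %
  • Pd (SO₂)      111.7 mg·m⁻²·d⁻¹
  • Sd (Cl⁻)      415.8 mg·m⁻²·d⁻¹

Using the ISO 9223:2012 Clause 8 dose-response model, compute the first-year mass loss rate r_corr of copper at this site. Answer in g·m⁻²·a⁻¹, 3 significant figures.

r_corr = 24.6 g·m⁻²·a⁻¹

copper: T>10 °C ⇒ hinge -0.080·(24.9−10) = -1.1920
  Pd branch = 0.0053·Pd^0.26·e^(0.059·RH+f) = 0.3837 μm/a
  Sd branch = 0.01025·Sd^0.27·e^(0.036·RH+0.049·T) = 2.363 μm/a
  r_corr = 0.3837 + 2.363 = 2.746 μm/a
Convert to mass loss: 2.746 μm/a × 8.96 g/cm³ = 24.61 g·m⁻²·a⁻¹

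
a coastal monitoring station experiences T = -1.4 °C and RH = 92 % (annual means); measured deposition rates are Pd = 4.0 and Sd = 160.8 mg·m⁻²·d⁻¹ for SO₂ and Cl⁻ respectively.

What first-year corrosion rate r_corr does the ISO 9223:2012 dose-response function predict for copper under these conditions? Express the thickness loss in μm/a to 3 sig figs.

copper: f(T) = +0.126·(T−10) [T≤10 °C] = -1.4364
  SO₂ term: 0.0053·4.0^0.26·exp(0.059·92-1.4364) = 0.4115
  Sd branch = 0.01025·Sd^0.27·e^(0.036·RH+0.049·T) = 1.035 μm/a
  r_corr = 0.4115 + 1.035 = 1.447 μm/a

r_corr = 1.45 μm/a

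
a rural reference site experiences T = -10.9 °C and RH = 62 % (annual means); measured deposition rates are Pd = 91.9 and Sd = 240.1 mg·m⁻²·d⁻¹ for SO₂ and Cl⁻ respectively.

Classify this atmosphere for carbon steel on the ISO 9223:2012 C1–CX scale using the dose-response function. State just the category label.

carbon steel: temperature factor f = +0.150·(-20.9) = -3.1350
  sulphur-dioxide contribution → 2.792 μm/a
  chloride contribution → 15.26 μm/a
  total first-year rate 18.06 μm/a
18.1 μm/a falls in (1.3, 25] for carbon steel → category C2

C2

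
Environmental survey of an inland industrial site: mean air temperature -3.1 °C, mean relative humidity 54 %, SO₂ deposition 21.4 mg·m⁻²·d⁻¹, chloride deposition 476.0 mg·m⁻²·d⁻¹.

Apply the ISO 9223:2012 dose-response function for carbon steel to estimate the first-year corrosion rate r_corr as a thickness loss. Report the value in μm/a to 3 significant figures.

r_corr = 28.1 μm/a

carbon steel: T≤10 °C ⇒ hinge +0.150·(-3.1−10) = -1.9650
  sulphur-dioxide contribution → 3.593 μm/a
  chloride contribution → 24.48 μm/a
  ⇒ r_corr(carbon steel) = 28.07 μm/a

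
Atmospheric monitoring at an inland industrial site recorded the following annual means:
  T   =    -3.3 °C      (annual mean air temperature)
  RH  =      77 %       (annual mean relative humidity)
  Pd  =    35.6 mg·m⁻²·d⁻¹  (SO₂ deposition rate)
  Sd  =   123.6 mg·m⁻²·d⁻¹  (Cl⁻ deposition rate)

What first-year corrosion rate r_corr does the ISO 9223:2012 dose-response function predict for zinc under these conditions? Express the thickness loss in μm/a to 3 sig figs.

zinc: temperature factor f = +0.038·(-13.3) = -0.5054
  Pd branch = 0.0129·Pd^0.44·e^(0.046·RH+f) = 1.294 μm/a
  Cl⁻ term: 0.0175·123.6^0.57·exp(0.008·77+0.085·-3.3) = 0.3812
  r_corr = 1.294 + 0.3812 = 1.675 μm/a

r_corr = 1.68 μm/a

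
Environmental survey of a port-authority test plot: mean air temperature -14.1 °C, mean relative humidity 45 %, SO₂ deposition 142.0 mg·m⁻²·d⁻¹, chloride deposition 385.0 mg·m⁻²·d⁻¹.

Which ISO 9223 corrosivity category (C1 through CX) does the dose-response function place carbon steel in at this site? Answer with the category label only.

carbon steel: temperature factor f = +0.150·(-24.1) = -3.6150
  sulphur-dioxide contribution → 1.542 μm/a
  chloride contribution → 10.27 μm/a
  total first-year rate 11.81 μm/a
Category bounds: 1.3…25 μm/a bracket r_corr ⇒ C2

C2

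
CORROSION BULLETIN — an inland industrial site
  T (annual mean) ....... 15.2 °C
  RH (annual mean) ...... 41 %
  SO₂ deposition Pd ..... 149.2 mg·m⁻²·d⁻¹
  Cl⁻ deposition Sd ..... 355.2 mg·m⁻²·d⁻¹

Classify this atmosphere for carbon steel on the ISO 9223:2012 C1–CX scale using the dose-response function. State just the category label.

carbon steel: temperature factor f = -0.054·(5.2) = -0.2808
  sulphur-dioxide contribution → 40.97 μm/a
  chloride contribution → 27.64 μm/a
  total first-year rate 68.61 μm/a
ISO 9223 Table 2 (carbon steel): 50 < 68.6 ≤ 80 μm/a ⇒ C4

C4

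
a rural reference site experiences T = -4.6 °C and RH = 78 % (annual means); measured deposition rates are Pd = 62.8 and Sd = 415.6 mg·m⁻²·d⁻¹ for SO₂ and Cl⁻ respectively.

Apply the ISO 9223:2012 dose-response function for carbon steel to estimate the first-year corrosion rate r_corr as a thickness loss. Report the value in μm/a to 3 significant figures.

carbon steel: temperature factor f = +0.150·(-14.6) = -2.1900
  Pd branch = 1.77·Pd^0.52·e^(0.02·RH+f) = 8.115 μm/a
  Sd branch = 0.102·Sd^0.62·e^(0.033·RH+0.04·T) = 46.79 μm/a
  r_corr = 8.115 + 46.79 = 54.9 μm/a

r_corr = 54.9 μm/a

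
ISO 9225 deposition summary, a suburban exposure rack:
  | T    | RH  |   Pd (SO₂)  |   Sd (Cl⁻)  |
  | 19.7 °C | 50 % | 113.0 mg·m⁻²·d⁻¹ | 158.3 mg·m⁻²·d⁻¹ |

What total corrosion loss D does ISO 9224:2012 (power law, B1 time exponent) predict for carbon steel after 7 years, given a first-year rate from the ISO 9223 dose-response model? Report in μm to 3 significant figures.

carbon steel: T>10 °C ⇒ hinge -0.054·(19.7−10) = -0.5238
  sulphur-dioxide contribution → 33.3 μm/a
  chloride contribution → 26.98 μm/a
  ⇒ r_corr(carbon steel) = 60.28 μm/a
ISO 9224: D(t) = r_corr · t^b with b = 0.523 (carbon steel, B1)
  D(7) = 60.28 × 7^0.523 = 60.28 × 2.767 = 166.8 μm

D(7) = 167 μm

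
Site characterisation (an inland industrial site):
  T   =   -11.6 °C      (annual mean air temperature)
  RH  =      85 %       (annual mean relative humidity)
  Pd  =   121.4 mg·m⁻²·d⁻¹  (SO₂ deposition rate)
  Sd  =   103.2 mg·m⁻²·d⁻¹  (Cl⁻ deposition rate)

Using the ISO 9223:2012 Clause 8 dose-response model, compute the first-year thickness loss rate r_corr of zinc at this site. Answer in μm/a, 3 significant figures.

r_corr = 2.52 μm/a

zinc: temperature factor f = +0.038·(-21.6) = -0.8208
  SO₂ term: 0.0129·121.4^0.44·exp(0.046·85-0.8208) = 2.34
  Cl⁻ term: 0.0175·103.2^0.57·exp(0.008·85+0.085·-11.6) = 0.1811
  r_corr = 2.34 + 0.1811 = 2.521 μm/a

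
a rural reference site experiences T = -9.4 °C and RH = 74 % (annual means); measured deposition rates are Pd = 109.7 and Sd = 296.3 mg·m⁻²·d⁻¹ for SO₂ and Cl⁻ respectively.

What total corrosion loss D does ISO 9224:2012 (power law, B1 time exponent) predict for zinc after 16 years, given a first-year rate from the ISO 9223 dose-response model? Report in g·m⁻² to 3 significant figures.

zinc: f(T) = +0.038·(T−10) [T≤10 °C] = -0.7372
  Pd branch = 0.0129·Pd^0.44·e^(0.046·RH+f) = 1.467 μm/a
  Sd branch = 0.0175·Sd^0.57·e^(0.008·RH+0.085·T) = 0.3648 μm/a
  sum: 1.467 + 0.3648 → r_corr = 1.832 μm/a
ISO 9224: D(t) = r_corr · t^b with b = 0.813 (zinc, B1)
  D(16) = 1.832 × 16^0.813 = 1.832 × 9.527 = 17.45 μm
  Mass loss = 17.45 μm × 7.14 g/cm³ = 124.6 g·m⁻²

D(16) = 125 g·m⁻²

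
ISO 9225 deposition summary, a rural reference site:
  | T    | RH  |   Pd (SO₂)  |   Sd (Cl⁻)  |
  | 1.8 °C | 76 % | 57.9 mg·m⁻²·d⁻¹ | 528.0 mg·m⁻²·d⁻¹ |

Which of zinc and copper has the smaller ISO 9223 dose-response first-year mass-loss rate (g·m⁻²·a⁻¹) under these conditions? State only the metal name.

zinc: T≤10 °C ⇒ hinge +0.038·(1.8−10) = -0.3116
  Pd branch = 0.0129·Pd^0.44·e^(0.046·RH+f) = 1.858 μm/a
  Cl⁻ term: 0.0175·528.0^0.57·exp(0.008·76+0.085·1.8) = 1.335
  r_corr = 1.858 + 1.335 = 3.193 μm/a
  mass loss = 3.193 μm/a × 7.14 g/cm³ = 22.8 g·m⁻²·a⁻¹
copper: f(T) = +0.126·(T−10) [T≤10 °C] = -1.0332
  Pd branch = 0.0053·Pd^0.26·e^(0.059·RH+f) = 0.48 μm/a
  Cl⁻ term: 0.01025·528.0^0.27·exp(0.036·76+0.049·1.8) = 0.9384
  r_corr = 0.48 + 0.9384 = 1.418 μm/a
  mass loss = 1.418 μm/a × 8.96 g/cm³ = 12.71 g·m⁻²·a⁻¹
Ordering by g·m⁻²·a⁻¹: zinc (22.8) > copper (12.7)

copper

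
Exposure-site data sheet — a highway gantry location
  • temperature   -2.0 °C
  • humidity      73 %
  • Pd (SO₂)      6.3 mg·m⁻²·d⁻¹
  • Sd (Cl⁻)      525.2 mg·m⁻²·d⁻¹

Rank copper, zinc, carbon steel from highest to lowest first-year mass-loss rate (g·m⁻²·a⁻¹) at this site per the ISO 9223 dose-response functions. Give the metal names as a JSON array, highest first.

copper: T≤10 °C ⇒ hinge +0.126·(-2.0−10) = -1.5120
  sulphur-dioxide contribution → 0.1399 μm/a
  chloride contribution → 0.6982 μm/a
  ⇒ r_corr(copper) = 0.8381 μm/a
  mass loss = 0.8381 μm/a × 8.96 g/cm³ = 7.51 g·m⁻²·a⁻¹
zinc: T≤10 °C ⇒ hinge +0.038·(-2.0−10) = -0.4560
  sulphur-dioxide contribution → 0.528 μm/a
  chloride contribution → 0.9406 μm/a
  ⇒ r_corr(zinc) = 1.469 μm/a
  mass loss = 1.469 μm/a × 7.14 g/cm³ = 10.49 g·m⁻²·a⁻¹
carbon steel: f(T) = +0.150·(T−10) [T≤10 °C] = -1.8000
  sulphur-dioxide contribution → 3.281 μm/a
  chloride contribution → 50.89 μm/a
  ⇒ r_corr(carbon steel) = 54.18 μm/a
  mass loss = 54.18 μm/a × 7.85 g/cm³ = 425.3 g·m⁻²·a⁻¹
Ordering by g·m⁻²·a⁻¹: carbon steel (425) > zinc (10.5) > copper (7.51)

["carbon steel", "zinc", "copper"]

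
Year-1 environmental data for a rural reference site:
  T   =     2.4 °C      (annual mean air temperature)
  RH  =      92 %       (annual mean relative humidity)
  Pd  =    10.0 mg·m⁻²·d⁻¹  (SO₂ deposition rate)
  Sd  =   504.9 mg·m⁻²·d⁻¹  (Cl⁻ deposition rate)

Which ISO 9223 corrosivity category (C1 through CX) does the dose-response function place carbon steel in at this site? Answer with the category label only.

carbon steel: T≤10 °C ⇒ hinge +0.150·(2.4−10) = -1.1400
  Pd branch = 1.77·Pd^0.52·e^(0.02·RH+f) = 11.8 μm/a
  Cl⁻ term: 0.102·504.9^0.62·exp(0.033·92+0.04·2.4) = 110.9
  sum: 11.8 + 110.9 → r_corr = 122.7 μm/a
ISO 9223 Table 2 (carbon steel): 80 < 123 ≤ 200 μm/a ⇒ C5

C5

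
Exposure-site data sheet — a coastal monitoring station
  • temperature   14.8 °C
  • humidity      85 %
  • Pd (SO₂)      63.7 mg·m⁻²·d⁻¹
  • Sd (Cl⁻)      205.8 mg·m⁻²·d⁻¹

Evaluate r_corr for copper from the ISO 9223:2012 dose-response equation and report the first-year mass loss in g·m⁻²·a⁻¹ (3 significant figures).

r_corr = 31.4 g·m⁻²·a⁻¹

copper: temperature factor f = -0.080·(4.8) = -0.3840
  sulphur-dioxide contribution → 1.602 μm/a
  chloride contribution → 1.902 μm/a
  total first-year rate 3.504 μm/a
Convert to mass loss: 3.504 μm/a × 8.96 g/cm³ = 31.39 g·m⁻²·a⁻¹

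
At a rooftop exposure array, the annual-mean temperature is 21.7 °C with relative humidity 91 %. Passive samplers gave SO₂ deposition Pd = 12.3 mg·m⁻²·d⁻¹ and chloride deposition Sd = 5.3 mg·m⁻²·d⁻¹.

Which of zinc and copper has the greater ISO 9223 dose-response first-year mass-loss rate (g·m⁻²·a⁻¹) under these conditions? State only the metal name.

copper

zinc: f(T) = -0.071·(T−10) [T>10 °C] = -0.8307
  SO₂ term: 0.0129·12.3^0.44·exp(0.046·91-0.8307) = 1.115
  Cl⁻ term: 0.0175·5.3^0.57·exp(0.008·91+0.085·21.7) = 0.5931
  r_corr = 1.115 + 0.5931 = 1.708 μm/a
  mass loss = 1.708 μm/a × 7.14 g/cm³ = 12.2 g·m⁻²·a⁻¹
copper: f(T) = -0.080·(T−10) [T>10 °C] = -0.9360
  SO₂ term: 0.0053·12.3^0.26·exp(0.059·91-0.9360) = 0.8568
  Sd branch = 0.01025·Sd^0.27·e^(0.036·RH+0.049·T) = 1.233 μm/a
  sum: 0.8568 + 1.233 → r_corr = 2.089 μm/a
  mass loss = 2.089 μm/a × 8.96 g/cm³ = 18.72 g·m⁻²·a⁻¹
Ordering by g·m⁻²·a⁻¹: copper (18.7) > zinc (12.2)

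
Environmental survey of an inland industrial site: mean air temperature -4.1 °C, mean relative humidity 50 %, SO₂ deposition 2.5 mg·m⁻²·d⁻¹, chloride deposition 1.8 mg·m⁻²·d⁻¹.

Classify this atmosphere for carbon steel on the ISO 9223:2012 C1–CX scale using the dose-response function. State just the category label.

carbon steel: temperature factor f = +0.150·(-14.1) = -2.1150
  Pd branch = 1.77·Pd^0.52·e^(0.02·RH+f) = 0.9347 μm/a
  Cl⁻ term: 0.102·1.8^0.62·exp(0.033·50+0.04·-4.1) = 0.649
  r_corr = 0.9347 + 0.649 = 1.584 μm/a
1.58 μm/a falls in (1.3, 25] for carbon steel → category C2

C2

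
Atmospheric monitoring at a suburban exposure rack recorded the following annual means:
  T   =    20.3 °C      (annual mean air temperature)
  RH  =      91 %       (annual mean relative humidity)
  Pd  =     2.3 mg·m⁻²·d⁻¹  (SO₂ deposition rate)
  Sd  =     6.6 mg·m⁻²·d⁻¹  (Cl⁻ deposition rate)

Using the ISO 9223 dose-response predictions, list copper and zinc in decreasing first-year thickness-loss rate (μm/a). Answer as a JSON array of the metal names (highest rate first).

["copper", "zinc"]

copper: f(T) = -0.080·(T−10) [T>10 °C] = -0.8240
  SO₂ term: 0.0053·2.3^0.26·exp(0.059·91-0.8240) = 0.6197
  Sd branch = 0.01025·Sd^0.27·e^(0.036·RH+0.049·T) = 1.221 μm/a
  sum: 0.6197 + 1.221 → r_corr = 1.841 μm/a
zinc: T>10 °C ⇒ hinge -0.071·(20.3−10) = -0.7313
  SO₂ term: 0.0129·2.3^0.44·exp(0.046·91-0.7313) = 0.589
  Cl⁻ term: 0.0175·6.6^0.57·exp(0.008·91+0.085·20.3) = 0.5966
  r_corr = 0.589 + 0.5966 = 1.186 μm/a
Ordering by μm/a: copper (1.84) > zinc (1.19)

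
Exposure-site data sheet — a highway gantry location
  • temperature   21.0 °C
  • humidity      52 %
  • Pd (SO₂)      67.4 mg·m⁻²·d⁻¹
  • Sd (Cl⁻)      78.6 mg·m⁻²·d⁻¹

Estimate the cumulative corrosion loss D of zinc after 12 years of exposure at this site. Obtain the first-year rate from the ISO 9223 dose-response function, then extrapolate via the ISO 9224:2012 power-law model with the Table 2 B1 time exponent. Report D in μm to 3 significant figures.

D(12) = 17.5 μm

zinc: temperature factor f = -0.071·(11.0) = -0.7810
  Pd branch = 0.0129·Pd^0.44·e^(0.046·RH+f) = 0.412 μm/a
  Sd branch = 0.0175·Sd^0.57·e^(0.008·RH+0.085·T) = 1.902 μm/a
  r_corr = 0.412 + 1.902 = 2.314 μm/a
Long-term exponent b (ISO 9224 Table 2, B1) = 0.813
  D(12) = 2.314 × 12^0.813 = 2.314 × 7.54 = 17.45 μm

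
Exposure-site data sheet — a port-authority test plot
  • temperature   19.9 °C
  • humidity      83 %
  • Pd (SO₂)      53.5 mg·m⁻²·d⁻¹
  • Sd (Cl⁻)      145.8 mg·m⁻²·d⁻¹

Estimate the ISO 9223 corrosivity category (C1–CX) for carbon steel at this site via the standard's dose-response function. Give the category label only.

carbon steel: T>10 °C ⇒ hinge -0.054·(19.9−10) = -0.5346
  sulphur-dioxide contribution → 43.2 μm/a
  chloride contribution → 76.8 μm/a
  ⇒ r_corr(carbon steel) = 120 μm/a
Category bounds: 80…200 μm/a bracket r_corr ⇒ C5

C5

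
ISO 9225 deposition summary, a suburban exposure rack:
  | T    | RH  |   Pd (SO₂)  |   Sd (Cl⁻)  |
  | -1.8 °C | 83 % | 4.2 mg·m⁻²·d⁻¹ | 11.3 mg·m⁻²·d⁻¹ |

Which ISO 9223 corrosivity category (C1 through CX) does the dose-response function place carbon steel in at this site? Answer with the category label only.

carbon steel: temperature factor f = +0.150·(-11.8) = -1.7700
  Pd branch = 1.77·Pd^0.52·e^(0.02·RH+f) = 3.344 μm/a
  Sd branch = 0.102·Sd^0.62·e^(0.033·RH+0.04·T) = 6.603 μm/a
  r_corr = 3.344 + 6.603 = 9.948 μm/a
ISO 9223 Table 2 (carbon steel): 1.3 < 9.95 ≤ 25 μm/a ⇒ C2

C2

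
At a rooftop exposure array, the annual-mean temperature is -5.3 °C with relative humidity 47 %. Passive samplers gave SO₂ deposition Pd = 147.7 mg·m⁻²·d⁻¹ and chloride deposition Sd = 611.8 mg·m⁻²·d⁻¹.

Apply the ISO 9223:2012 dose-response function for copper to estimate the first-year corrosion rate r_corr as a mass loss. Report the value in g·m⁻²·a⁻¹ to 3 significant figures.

copper: T≤10 °C ⇒ hinge +0.126·(-5.3−10) = -1.9278
  Pd branch = 0.0053·Pd^0.26·e^(0.059·RH+f) = 0.04523 μm/a
  Cl⁻ term: 0.01025·611.8^0.27·exp(0.036·47+0.049·-5.3) = 0.2427
  sum: 0.04523 + 0.2427 → r_corr = 0.288 μm/a
Convert to mass loss: 0.288 μm/a × 8.96 g/cm³ = 2.58 g·m⁻²·a⁻¹

r_corr = 2.58 g·m⁻²·a⁻¹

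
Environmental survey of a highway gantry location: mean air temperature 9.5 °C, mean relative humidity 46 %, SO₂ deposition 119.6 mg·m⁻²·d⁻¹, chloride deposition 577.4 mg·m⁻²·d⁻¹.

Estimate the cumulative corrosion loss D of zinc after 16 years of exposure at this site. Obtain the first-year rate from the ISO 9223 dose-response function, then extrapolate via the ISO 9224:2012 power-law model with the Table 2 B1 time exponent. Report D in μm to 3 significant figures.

zinc: T≤10 °C ⇒ hinge +0.038·(9.5−10) = -0.0190
  SO₂ term: 0.0129·119.6^0.44·exp(0.046·46-0.0190) = 0.862
  Sd branch = 0.0175·Sd^0.57·e^(0.008·RH+0.085·T) = 2.126 μm/a
  sum: 0.862 + 2.126 → r_corr = 2.988 μm/a
Long-term exponent b (ISO 9224 Table 2, B1) = 0.813
  D(16) = 2.988 × 16^0.813 = 2.988 × 9.527 = 28.47 μm

D(16) = 28.5 μm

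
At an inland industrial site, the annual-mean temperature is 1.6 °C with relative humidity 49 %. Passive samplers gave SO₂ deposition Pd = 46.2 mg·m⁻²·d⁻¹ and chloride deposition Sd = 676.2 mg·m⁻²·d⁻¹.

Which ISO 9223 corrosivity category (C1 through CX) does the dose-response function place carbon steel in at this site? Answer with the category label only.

C3

carbon steel: f(T) = +0.150·(T−10) [T≤10 °C] = -1.2600
  sulphur-dioxide contribution → 9.817 μm/a
  chloride contribution → 31.14 μm/a
  ⇒ r_corr(carbon steel) = 40.96 μm/a
Category bounds: 25…50 μm/a bracket r_corr ⇒ C3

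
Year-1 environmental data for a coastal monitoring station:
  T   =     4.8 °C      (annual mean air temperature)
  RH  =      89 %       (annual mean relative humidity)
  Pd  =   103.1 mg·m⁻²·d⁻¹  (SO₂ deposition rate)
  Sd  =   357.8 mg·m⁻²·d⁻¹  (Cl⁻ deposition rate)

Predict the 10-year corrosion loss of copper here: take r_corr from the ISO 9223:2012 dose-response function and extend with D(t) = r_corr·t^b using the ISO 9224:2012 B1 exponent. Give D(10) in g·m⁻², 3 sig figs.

D(10) = 138 g·m⁻²

copper: temperature factor f = +0.126·(-5.2) = -0.6552
  sulphur-dioxide contribution → 1.752 μm/a
  chloride contribution → 1.563 μm/a
  total first-year rate 3.315 μm/a
Long-term exponent b (ISO 9224 Table 2, B1) = 0.667
  D(10) = 3.315 × 10^0.667 = 3.315 × 4.645 = 15.4 μm
  Mass loss = 15.4 μm × 8.96 g/cm³ = 138 g·m⁻²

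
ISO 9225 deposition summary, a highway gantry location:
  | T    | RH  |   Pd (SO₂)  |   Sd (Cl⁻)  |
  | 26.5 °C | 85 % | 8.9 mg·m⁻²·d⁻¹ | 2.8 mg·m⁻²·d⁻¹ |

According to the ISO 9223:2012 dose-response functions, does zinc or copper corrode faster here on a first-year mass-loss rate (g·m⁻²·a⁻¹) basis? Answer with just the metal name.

zinc: temperature factor f = -0.071·(16.5) = -1.1715
  SO₂ term: 0.0129·8.9^0.44·exp(0.046·85-1.1715) = 0.522
  Sd branch = 0.0175·Sd^0.57·e^(0.008·RH+0.085·T) = 0.5909 μm/a
  sum: 0.522 + 0.5909 → r_corr = 1.113 μm/a
  mass loss = 1.113 μm/a × 7.14 g/cm³ = 7.946 g·m⁻²·a⁻¹
copper: f(T) = -0.080·(T−10) [T>10 °C] = -1.3200
  Pd branch = 0.0053·Pd^0.26·e^(0.059·RH+f) = 0.3766 μm/a
  Sd branch = 0.01025·Sd^0.27·e^(0.036·RH+0.049·T) = 1.058 μm/a
  r_corr = 0.3766 + 1.058 = 1.434 μm/a
  mass loss = 1.434 μm/a × 8.96 g/cm³ = 12.85 g·m⁻²·a⁻¹
Ordering by g·m⁻²·a⁻¹: copper (12.9) > zinc (7.95)

copper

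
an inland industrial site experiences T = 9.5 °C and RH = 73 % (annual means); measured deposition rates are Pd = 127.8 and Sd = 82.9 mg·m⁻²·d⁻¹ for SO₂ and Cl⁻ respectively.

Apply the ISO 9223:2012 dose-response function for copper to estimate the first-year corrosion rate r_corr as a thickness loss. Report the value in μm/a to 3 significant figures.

copper: temperature factor f = +0.126·(-0.5) = -0.0630
  sulphur-dioxide contribution → 1.304 μm/a
  chloride contribution → 0.7451 μm/a
  total first-year rate 2.049 μm/a

r_corr = 2.05 μm/a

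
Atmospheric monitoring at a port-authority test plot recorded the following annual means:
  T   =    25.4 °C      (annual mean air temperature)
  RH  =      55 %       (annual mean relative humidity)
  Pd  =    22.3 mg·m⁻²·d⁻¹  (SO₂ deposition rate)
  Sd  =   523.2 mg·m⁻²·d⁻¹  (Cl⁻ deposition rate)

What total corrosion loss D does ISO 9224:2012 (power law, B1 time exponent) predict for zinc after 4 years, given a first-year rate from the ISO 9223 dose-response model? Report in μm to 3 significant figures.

zinc: T>10 °C ⇒ hinge -0.071·(25.4−10) = -1.0934
  SO₂ term: 0.0129·22.3^0.44·exp(0.046·55-1.0934) = 0.2127
  Cl⁻ term: 0.0175·523.2^0.57·exp(0.008·55+0.085·25.4) = 8.345
  sum: 0.2127 + 8.345 → r_corr = 8.557 μm/a
Power-law: D(4) = r_corr · 4^0.813
  D(4) = 8.557 × 4^0.813 = 8.557 × 3.087 = 26.41 μm

D(4) = 26.4 μm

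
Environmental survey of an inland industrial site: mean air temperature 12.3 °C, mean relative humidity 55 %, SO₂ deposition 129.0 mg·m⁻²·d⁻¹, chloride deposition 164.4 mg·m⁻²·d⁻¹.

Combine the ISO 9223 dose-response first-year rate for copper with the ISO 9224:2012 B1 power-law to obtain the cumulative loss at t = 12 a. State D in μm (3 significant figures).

copper: temperature factor f = -0.080·(2.3) = -0.1840
  sulphur-dioxide contribution → 0.4003 μm/a
  chloride contribution → 0.5379 μm/a
  ⇒ r_corr(copper) = 0.9382 μm/a
ISO 9224: D(t) = r_corr · t^b with b = 0.667 (copper, B1)
  D(12) = 0.9382 × 12^0.667 = 0.9382 × 5.246 = 4.922 μm

D(12) = 4.92 μm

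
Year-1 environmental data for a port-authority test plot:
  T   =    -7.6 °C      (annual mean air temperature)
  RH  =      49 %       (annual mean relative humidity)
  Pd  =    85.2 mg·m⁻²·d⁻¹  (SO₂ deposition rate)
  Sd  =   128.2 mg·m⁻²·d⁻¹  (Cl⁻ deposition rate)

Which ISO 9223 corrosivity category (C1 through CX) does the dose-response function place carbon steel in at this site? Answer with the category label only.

carbon steel: f(T) = +0.150·(T−10) [T≤10 °C] = -2.6400
  sulphur-dioxide contribution → 3.395 μm/a
  chloride contribution → 7.686 μm/a
  ⇒ r_corr(carbon steel) = 11.08 μm/a
11.1 μm/a falls in (1.3, 25] for carbon steel → category C2

C2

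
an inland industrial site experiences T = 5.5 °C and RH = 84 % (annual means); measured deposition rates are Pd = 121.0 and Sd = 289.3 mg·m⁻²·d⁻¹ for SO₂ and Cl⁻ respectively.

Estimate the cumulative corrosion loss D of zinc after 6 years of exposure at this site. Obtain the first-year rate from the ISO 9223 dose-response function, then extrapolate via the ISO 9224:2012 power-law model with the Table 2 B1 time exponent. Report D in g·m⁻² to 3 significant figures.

zinc: temperature factor f = +0.038·(-4.5) = -0.1710
  SO₂ term: 0.0129·121.0^0.44·exp(0.046·84-0.1710) = 4.274
  Cl⁻ term: 0.0175·289.3^0.57·exp(0.008·84+0.085·5.5) = 1.383
  r_corr = 4.274 + 1.383 = 5.657 μm/a
ISO 9224: D(t) = r_corr · t^b with b = 0.813 (zinc, B1)
  D(6) = 5.657 × 6^0.813 = 5.657 × 4.292 = 24.28 μm
  Mass loss = 24.28 μm × 7.14 g/cm³ = 173.4 g·m⁻²

D(6) = 173 g·m⁻²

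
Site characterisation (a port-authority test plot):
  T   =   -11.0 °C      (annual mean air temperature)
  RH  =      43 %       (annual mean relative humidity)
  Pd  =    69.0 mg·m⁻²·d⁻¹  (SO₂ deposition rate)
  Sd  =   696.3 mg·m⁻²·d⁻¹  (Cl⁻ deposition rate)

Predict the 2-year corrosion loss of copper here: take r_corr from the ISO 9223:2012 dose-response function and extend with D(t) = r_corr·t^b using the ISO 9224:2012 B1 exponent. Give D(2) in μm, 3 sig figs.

copper: temperature factor f = +0.126·(-21.0) = -2.6460
  sulphur-dioxide contribution → 0.01429 μm/a
  chloride contribution → 0.1646 μm/a
  ⇒ r_corr(copper) = 0.1789 μm/a
Power-law: D(2) = r_corr · 2^0.667
  D(2) = 0.1789 × 2^0.667 = 0.1789 × 1.588 = 0.2841 μm

D(2) = 0.284 μm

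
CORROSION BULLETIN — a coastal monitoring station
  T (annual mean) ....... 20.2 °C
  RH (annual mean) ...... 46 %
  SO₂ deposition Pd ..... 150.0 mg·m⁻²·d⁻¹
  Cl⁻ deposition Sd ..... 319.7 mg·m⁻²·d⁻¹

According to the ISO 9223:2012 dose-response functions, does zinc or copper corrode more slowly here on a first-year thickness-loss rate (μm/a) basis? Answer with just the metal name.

copper

zinc: T>10 °C ⇒ hinge -0.071·(20.2−10) = -0.7242
  SO₂ term: 0.0129·150.0^0.44·exp(0.046·46-0.7242) = 0.4705
  Cl⁻ term: 0.0175·319.7^0.57·exp(0.008·46+0.085·20.2) = 3.769
  sum: 0.4705 + 3.769 → r_corr = 4.24 μm/a
copper: f(T) = -0.080·(T−10) [T>10 °C] = -0.8160
  Pd branch = 0.0053·Pd^0.26·e^(0.059·RH+f) = 0.1301 μm/a
  Cl⁻ term: 0.01025·319.7^0.27·exp(0.036·46+0.049·20.2) = 0.6856
  sum: 0.1301 + 0.6856 → r_corr = 0.8157 μm/a
Ordering by μm/a: zinc (4.24) > copper (0.816)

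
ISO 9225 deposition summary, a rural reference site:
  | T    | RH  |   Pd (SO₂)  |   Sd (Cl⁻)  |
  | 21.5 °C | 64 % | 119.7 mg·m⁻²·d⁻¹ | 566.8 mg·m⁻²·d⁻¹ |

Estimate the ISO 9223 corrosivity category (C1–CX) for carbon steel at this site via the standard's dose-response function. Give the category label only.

C5

carbon steel: temperature factor f = -0.054·(11.5) = -0.6210
  sulphur-dioxide contribution → 41.19 μm/a
  chloride contribution → 101.5 μm/a
  total first-year rate 142.7 μm/a
Category bounds: 80…200 μm/a bracket r_corr ⇒ C5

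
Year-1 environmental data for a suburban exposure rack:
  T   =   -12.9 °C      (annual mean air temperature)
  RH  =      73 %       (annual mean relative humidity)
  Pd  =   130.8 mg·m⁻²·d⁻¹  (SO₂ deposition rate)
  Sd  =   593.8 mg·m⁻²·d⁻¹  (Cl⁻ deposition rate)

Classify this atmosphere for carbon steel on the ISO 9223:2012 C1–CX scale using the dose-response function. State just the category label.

C3

carbon steel: f(T) = +0.150·(T−10) [T≤10 °C] = -3.4350
  SO₂ term: 1.77·130.8^0.52·exp(0.02·73-3.4350) = 3.097
  Sd branch = 0.102·Sd^0.62·e^(0.033·RH+0.04·T) = 35.51 μm/a
  r_corr = 3.097 + 35.51 = 38.61 μm/a
38.6 μm/a falls in (25, 50] for carbon steel → category C3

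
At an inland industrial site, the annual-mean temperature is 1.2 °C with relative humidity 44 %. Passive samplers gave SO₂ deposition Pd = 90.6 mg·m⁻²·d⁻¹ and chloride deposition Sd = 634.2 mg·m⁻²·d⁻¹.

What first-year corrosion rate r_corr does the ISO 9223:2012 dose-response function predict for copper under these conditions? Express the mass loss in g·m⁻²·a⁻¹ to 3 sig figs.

r_corr = 3.39 g·m⁻²·a⁻¹

copper: f(T) = +0.126·(T−10) [T≤10 °C] = -1.1088
  Pd branch = 0.0053·Pd^0.26·e^(0.059·RH+f) = 0.07569 μm/a
  Sd branch = 0.01025·Sd^0.27·e^(0.036·RH+0.049·T) = 0.3025 μm/a
  sum: 0.07569 + 0.3025 → r_corr = 0.3782 μm/a
Convert to mass loss: 0.3782 μm/a × 8.96 g/cm³ = 3.389 g·m⁻²·a⁻¹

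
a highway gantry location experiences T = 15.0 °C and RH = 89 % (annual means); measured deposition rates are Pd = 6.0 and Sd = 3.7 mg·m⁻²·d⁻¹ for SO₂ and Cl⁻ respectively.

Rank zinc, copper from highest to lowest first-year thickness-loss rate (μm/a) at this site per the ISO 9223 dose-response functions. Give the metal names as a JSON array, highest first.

zinc: temperature factor f = -0.071·(5.0) = -0.3550
  Pd branch = 0.0129·Pd^0.44·e^(0.046·RH+f) = 1.193 μm/a
  Sd branch = 0.0175·Sd^0.57·e^(0.008·RH+0.085·T) = 0.2691 μm/a
  sum: 1.193 + 0.2691 → r_corr = 1.463 μm/a
copper: temperature factor f = -0.080·(5.0) = -0.4000
  SO₂ term: 0.0053·6.0^0.26·exp(0.059·89-0.4000) = 1.08
  Sd branch = 0.01025·Sd^0.27·e^(0.036·RH+0.049·T) = 0.7496 μm/a
  r_corr = 1.08 + 0.7496 = 1.829 μm/a
Ordering by μm/a: copper (1.83) > zinc (1.46)

["copper", "zinc"]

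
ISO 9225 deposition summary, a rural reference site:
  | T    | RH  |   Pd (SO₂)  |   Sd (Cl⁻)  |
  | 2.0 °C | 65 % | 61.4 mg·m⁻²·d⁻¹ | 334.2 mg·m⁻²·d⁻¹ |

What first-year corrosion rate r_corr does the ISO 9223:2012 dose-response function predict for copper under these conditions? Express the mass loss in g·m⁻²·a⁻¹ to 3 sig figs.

copper: T≤10 °C ⇒ hinge +0.126·(2.0−10) = -1.0080
  sulphur-dioxide contribution → 0.2612 μm/a
  chloride contribution → 0.5637 μm/a
  total first-year rate 0.8248 μm/a
Convert to mass loss: 0.8248 μm/a × 8.96 g/cm³ = 7.391 g·m⁻²·a⁻¹

r_corr = 7.39 g·m⁻²·a⁻¹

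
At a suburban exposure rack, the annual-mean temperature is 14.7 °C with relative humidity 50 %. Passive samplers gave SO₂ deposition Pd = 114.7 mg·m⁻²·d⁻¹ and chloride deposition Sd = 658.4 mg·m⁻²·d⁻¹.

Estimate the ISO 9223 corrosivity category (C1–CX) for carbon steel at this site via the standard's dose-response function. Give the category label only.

C5

carbon steel: T>10 °C ⇒ hinge -0.054·(14.7−10) = -0.2538
  Pd branch = 1.77·Pd^0.52·e^(0.02·RH+f) = 43.96 μm/a
  Cl⁻ term: 0.102·658.4^0.62·exp(0.033·50+0.04·14.7) = 53.46
  sum: 43.96 + 53.46 → r_corr = 97.41 μm/a
97.4 μm/a falls in (80, 200] for carbon steel → category C5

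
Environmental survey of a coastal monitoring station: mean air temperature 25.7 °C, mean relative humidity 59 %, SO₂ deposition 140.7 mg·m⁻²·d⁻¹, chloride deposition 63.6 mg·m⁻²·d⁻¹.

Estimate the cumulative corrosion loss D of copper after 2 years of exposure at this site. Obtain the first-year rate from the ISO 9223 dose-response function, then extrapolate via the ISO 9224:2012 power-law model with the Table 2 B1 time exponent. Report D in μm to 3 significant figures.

copper: T>10 °C ⇒ hinge -0.080·(25.7−10) = -1.2560
  SO₂ term: 0.0053·140.7^0.26·exp(0.059·59-1.2560) = 0.1775
  Sd branch = 0.01025·Sd^0.27·e^(0.036·RH+0.049·T) = 0.9268 μm/a
  r_corr = 0.1775 + 0.9268 = 1.104 μm/a
ISO 9224: D(t) = r_corr · t^b with b = 0.667 (copper, B1)
  D(2) = 1.104 × 2^0.667 = 1.104 × 1.588 = 1.753 μm

D(2) = 1.75 μm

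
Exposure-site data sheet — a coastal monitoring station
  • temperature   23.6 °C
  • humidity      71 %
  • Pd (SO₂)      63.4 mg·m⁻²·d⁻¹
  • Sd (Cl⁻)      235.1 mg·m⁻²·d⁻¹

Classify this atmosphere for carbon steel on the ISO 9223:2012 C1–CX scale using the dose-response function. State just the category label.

carbon steel: f(T) = -0.054·(T−10) [T>10 °C] = -0.7344
  SO₂ term: 1.77·63.4^0.52·exp(0.02·71-0.7344) = 30.4
  Sd branch = 0.102·Sd^0.62·e^(0.033·RH+0.04·T) = 80.59 μm/a
  sum: 30.4 + 80.59 → r_corr = 111 μm/a
111 μm/a falls in (80, 200] for carbon steel → category C5

C5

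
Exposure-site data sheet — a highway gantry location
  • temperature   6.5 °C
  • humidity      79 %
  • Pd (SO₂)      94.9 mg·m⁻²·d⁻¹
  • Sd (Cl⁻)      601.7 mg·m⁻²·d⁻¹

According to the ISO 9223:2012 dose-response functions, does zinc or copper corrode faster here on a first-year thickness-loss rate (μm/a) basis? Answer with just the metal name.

zinc

zinc: f(T) = +0.038·(T−10) [T≤10 °C] = -0.1330
  Pd branch = 0.0129·Pd^0.44·e^(0.046·RH+f) = 3.17 μm/a
  Cl⁻ term: 0.0175·601.7^0.57·exp(0.008·79+0.085·6.5) = 2.196
  r_corr = 3.17 + 2.196 = 5.366 μm/a
copper: temperature factor f = +0.126·(-3.5) = -0.4410
  SO₂ term: 0.0053·94.9^0.26·exp(0.059·79-0.4410) = 1.178
  Cl⁻ term: 0.01025·601.7^0.27·exp(0.036·79+0.049·6.5) = 1.363
  r_corr = 1.178 + 1.363 = 2.541 μm/a
Ordering by μm/a: zinc (5.37) > copper (2.54)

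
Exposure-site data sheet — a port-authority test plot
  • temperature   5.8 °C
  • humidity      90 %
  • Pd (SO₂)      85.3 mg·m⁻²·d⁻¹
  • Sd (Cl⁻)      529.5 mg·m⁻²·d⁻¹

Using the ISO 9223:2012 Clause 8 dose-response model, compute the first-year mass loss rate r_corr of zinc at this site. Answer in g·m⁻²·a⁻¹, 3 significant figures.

r_corr = 49.9 g·m⁻²·a⁻¹

zinc: T≤10 °C ⇒ hinge +0.038·(5.8−10) = -0.1596
  Pd branch = 0.0129·Pd^0.44·e^(0.046·RH+f) = 4.885 μm/a
  Sd branch = 0.0175·Sd^0.57·e^(0.008·RH+0.085·T) = 2.101 μm/a
  sum: 4.885 + 2.101 → r_corr = 6.986 μm/a
Convert to mass loss: 6.986 μm/a × 7.14 g/cm³ = 49.88 g·m⁻²·a⁻¹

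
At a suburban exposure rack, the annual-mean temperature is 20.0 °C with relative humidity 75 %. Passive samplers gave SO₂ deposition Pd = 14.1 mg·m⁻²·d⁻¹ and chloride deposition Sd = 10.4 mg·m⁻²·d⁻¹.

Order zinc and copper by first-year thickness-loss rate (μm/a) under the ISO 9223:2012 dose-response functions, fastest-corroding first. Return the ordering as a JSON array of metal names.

zinc: f(T) = -0.071·(T−10) [T>10 °C] = -0.7100
  sulphur-dioxide contribution → 0.64 μm/a
  chloride contribution → 0.6632 μm/a
  ⇒ r_corr(zinc) = 1.303 μm/a
copper: temperature factor f = -0.080·(10.0) = -0.8000
  sulphur-dioxide contribution → 0.3957 μm/a
  chloride contribution → 0.7648 μm/a
  ⇒ r_corr(copper) = 1.16 μm/a
Ordering by μm/a: zinc (1.3) > copper (1.16)

["zinc", "copper"]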